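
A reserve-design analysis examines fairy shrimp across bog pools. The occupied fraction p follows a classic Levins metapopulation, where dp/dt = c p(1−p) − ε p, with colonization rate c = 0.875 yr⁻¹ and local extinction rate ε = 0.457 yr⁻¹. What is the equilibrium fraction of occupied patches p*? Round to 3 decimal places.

0.478

Setting dp/dt = 0 and dividing through by p* gives c·(1−p*) = ε.
So p* = 1 − ε/c = 1 − 0.457/0.875 = 1 − 0.5223 = 0.4777.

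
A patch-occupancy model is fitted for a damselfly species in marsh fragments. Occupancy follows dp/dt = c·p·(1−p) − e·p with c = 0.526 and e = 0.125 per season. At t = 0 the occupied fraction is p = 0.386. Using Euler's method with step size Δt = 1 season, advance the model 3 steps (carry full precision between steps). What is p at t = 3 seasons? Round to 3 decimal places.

0.599

Update rule: p ← p + [c·p·(1−p) − e·p]·Δt with Δt = 1.
  1  |  dp/dt·Δt = +0.076414  |  p_1 = 0.462414
  2  |  dp/dt·Δt = +0.072955  |  p_2 = 0.535369
  3  |  dp/dt·Δt = +0.063921  |  p_3 = 0.599290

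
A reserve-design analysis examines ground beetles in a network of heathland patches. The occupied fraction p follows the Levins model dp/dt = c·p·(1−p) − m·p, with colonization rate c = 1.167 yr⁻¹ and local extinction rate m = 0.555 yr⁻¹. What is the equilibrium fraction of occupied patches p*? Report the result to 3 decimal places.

At equilibrium, colonization balances extinction: c·p*·(1−p*) = m·p*.
So p* = 1 − m/c = 1 − 0.555/1.167 = 1 − 0.4756 = 0.5244.

0.524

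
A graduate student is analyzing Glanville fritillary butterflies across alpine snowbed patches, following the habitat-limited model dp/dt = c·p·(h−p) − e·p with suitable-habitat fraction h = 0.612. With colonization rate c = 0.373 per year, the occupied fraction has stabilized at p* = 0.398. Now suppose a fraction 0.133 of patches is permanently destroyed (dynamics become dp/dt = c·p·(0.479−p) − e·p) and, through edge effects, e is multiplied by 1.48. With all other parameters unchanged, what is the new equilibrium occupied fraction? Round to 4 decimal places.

Balance c(h−p*) = e gives e = 0.373×(0.612 − 0.39800) = 0.07982.
New p* = 0.479 − e/c = 0.479 − 0.11813/0.37300 = 0.16230.

0.1623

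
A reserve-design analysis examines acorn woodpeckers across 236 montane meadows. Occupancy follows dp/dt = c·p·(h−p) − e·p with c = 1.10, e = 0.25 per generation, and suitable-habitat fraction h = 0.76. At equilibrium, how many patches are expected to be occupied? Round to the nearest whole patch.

p* = h − e/c = 0.76 − 0.2273 = 0.5327.
Expected occupied patches = N × p* = 236 × 0.5327 = 125.72 ≈ 126.

126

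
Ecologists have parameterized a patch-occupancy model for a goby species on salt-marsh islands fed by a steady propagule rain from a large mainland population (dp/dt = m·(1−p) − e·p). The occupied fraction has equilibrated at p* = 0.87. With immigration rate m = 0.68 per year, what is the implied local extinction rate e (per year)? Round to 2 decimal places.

0.10

At equilibrium m(1−p*) = e·p*, so e = m(1−p*)/p*.
e = 0.68 × 0.1300 / 0.87 = 0.1016.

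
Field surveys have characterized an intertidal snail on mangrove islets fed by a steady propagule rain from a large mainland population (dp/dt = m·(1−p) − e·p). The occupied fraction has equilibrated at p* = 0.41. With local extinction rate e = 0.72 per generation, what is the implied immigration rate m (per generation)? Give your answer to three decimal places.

0.500

At equilibrium m(1−p*) = e·p*, so m = e·p*/(1−p*).
m = 0.72 × 0.41 / 0.5900 = 0.2952/0.5900 = 0.5003.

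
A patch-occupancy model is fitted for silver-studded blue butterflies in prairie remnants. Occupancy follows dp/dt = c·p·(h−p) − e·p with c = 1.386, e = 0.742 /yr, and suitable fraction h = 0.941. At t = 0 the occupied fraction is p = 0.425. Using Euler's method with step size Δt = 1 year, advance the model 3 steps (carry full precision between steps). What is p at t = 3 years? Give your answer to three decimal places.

0.407

Update rule: p ← p + [c·p·(h−p) − e·p]·Δt with Δt = 1.
  1  |  dp/dt·Δt = -0.011400  |  p_1 = 0.413600
  2  |  dp/dt·Δt = -0.004559  |  p_2 = 0.409041
  3  |  dp/dt·Δt = -0.001924  |  p_3 = 0.407116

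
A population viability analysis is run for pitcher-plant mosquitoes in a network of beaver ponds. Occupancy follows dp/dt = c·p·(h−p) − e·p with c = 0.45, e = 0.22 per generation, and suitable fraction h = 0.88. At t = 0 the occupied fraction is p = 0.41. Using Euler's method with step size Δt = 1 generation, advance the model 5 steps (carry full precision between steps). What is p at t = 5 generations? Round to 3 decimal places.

Update rule: p ← p + [c·p·(h−p) − e·p]·Δt with Δt = 1.
step 1: Δp = -0.00348, p = 0.40651
step 2: Δp = -0.00282, p = 0.40370
step 3: Δp = -0.00229, p = 0.40141
step 4: Δp = -0.00186, p = 0.39955
step 5: Δp = -0.00152, p = 0.39803

0.398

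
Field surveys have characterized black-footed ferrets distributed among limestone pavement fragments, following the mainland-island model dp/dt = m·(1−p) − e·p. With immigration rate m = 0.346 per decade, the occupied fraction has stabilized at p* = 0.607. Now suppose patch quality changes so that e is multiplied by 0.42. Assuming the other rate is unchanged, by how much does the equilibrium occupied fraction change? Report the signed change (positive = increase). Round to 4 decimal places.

Balance m(1−p*) = e·p* gives e = m(1−p*)/p* = 0.346×0.39300/0.60700 = 0.22402.
New p* = m/(m+e) = 0.34600/(0.34600+0.09409) = 0.78620.
Δp* = 0.78620 − 0.60700 = +0.17920.

0.1792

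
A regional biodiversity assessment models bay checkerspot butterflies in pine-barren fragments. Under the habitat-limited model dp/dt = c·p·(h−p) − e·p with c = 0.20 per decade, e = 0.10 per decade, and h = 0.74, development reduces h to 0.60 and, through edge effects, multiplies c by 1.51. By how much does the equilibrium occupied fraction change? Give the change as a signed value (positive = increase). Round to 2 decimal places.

Before: p* = h − e/c = 0.74 − 0.10/0.20 = 0.74 − 0.5000 = 0.2400.
After: c = 0.302, e = 0.1, h = 0.60; p* = 0.60 − 0.1/0.302 = 0.2689.
Δp* = 0.2689 − 0.2400 = +0.0289.

0.03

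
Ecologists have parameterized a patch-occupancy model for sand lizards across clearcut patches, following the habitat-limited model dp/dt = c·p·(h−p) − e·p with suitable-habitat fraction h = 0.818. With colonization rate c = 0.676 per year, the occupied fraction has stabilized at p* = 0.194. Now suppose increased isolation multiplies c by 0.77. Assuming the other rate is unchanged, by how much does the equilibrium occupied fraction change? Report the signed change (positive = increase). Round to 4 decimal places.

Balance c(h−p*) = e gives e = 0.676×(0.818 − 0.19400) = 0.42182.
New p* = 0.818 − e/c = 0.818 − 0.42182/0.52052 = 0.00762.
Δp* = 0.00762 − 0.19400 = -0.18638.

-0.1864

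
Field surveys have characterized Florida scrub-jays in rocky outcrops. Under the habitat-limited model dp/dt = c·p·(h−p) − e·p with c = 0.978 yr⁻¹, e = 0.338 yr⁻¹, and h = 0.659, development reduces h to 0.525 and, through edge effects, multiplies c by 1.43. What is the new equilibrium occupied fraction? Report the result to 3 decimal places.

0.283

Before: p* = h − e/c = 0.659 − 0.338/0.978 = 0.659 − 0.3456 = 0.3134.
After: c = 1.39854, e = 0.338, h = 0.525; p* = 0.525 − 0.338/1.39854 = 0.2833.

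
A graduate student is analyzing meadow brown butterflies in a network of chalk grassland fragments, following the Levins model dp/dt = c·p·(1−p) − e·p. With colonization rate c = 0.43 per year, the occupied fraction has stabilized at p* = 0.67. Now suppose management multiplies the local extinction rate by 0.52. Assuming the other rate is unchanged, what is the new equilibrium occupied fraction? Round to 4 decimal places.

0.8284

Balance c(1−p*) = e gives e = 0.43×(1 − 0.67000) = 0.14190.
New p* = 1 − e/c = 1 − 0.07379/0.43000 = 0.82840.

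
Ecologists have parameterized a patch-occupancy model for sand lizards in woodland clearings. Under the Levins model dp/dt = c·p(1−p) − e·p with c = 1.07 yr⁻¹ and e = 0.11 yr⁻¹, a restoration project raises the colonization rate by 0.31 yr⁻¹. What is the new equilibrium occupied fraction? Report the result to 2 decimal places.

Before: p* = 1 − 0.11/1.07 = 0.8972.
After the change, c = 1.38, e = 0.11, so p* = 1 − 0.11/1.38 = 0.9203.

0.92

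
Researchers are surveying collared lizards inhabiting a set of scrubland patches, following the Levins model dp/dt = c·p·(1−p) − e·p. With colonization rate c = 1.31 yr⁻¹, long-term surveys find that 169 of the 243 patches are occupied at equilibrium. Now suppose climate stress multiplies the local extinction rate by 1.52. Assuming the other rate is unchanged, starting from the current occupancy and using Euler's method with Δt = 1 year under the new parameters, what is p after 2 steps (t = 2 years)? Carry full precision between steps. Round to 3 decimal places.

0.541

Observed p* = 169/243 = 0.69547.
Balance c(1−p*) = e gives e = 1.31×(1 − 0.69547) = 0.39893.
Starting from p₀ = 0.69547; update p ← p + (dp/dt)·Δt with the new parameters.
t = 1: p = 0.69547 + (-0.14427) = 0.55120
t = 2: p = 0.55120 + (-0.01017) = 0.54103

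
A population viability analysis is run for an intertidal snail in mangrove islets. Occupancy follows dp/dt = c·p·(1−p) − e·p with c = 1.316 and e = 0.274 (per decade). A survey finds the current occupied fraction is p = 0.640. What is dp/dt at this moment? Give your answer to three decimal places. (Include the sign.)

Colonization term: c·p·(1−p) = 1.316×0.640×0.3600 = 0.30321.
Extinction term: e·p = 0.17536.
dp/dt = 0.30321 − 0.17536 = 0.12785.

0.128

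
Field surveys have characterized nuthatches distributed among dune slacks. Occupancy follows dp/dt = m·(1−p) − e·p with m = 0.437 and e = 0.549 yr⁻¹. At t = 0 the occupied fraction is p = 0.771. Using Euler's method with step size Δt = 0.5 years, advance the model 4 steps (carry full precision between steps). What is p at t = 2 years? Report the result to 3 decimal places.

Update rule: p ← p + [m·(1−p) − e·p]·Δt with Δt = 0.5.
step 1: Δp = -0.16160, p = 0.60940
step 2: Δp = -0.08193, p = 0.52746
step 3: Δp = -0.04154, p = 0.48592
step 4: Δp = -0.02106, p = 0.46486

0.465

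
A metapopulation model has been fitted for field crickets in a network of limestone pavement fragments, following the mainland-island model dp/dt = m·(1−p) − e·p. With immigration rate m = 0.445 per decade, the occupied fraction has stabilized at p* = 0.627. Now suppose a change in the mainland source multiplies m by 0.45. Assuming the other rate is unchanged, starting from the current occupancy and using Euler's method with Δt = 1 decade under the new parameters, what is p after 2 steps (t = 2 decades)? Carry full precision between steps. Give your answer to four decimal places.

0.4869

Balance m(1−p*) = e·p* gives e = m(1−p*)/p* = 0.445×0.37300/0.62700 = 0.26473.
Starting from p₀ = 0.62700; update p ← p + (dp/dt)·Δt with the new parameters.
t = 1: p = 0.62700 + (-0.09129) = 0.53571
t = 2: p = 0.53571 + (-0.04884) = 0.48687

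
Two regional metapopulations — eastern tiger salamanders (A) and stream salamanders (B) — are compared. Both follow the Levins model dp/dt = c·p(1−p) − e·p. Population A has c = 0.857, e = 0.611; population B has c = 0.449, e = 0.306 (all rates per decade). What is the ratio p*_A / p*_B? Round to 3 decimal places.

0.901

A: p*_A = 1 − 0.611/0.857 = 0.2870.
B: p*_B = 1 − 0.306/0.449 = 0.3185.
p*_A / p*_B = 0.2870/0.3185 = 0.9013.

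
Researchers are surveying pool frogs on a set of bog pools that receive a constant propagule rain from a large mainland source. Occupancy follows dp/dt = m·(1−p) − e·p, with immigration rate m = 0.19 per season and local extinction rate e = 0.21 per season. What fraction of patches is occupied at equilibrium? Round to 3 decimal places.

0.475

At equilibrium the propagule rain into empty patches balances local extinction: m(1−p*) = e·p*.
p* = m/(m+e) = 0.19/(0.19+0.21) = 0.19/0.4000 = 0.4750.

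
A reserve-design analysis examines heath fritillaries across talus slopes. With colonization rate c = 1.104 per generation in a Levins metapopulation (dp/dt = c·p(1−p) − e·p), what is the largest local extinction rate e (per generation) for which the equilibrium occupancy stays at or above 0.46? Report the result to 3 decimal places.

0.596

1 − e/c ≥ 0.46 ⇒ e ≤ c(1 − 0.46) = 1.104 × 0.5400.
e_max = 0.5962.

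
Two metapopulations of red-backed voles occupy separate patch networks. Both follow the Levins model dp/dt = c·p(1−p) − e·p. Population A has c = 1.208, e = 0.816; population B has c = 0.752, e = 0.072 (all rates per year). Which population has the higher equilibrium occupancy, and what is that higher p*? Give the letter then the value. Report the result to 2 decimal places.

A: p*_A = 1 − 0.816/1.208 = 0.3245.
B: p*_B = 1 − 0.072/0.752 = 0.9043.
B is higher at 0.9043.

B, 0.90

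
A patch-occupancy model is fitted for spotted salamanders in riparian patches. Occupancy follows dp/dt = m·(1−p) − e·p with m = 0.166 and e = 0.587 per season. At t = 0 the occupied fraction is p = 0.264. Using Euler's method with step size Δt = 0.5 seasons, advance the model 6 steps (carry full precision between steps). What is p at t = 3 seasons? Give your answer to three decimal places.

0.223

Update rule: p ← p + [m·(1−p) − e·p]·Δt with Δt = 0.5.
step 1: Δp = -0.01640, p = 0.24760
step 2: Δp = -0.01022, p = 0.23738
step 3: Δp = -0.00637, p = 0.23101
step 4: Δp = -0.00397, p = 0.22703
step 5: Δp = -0.00248, p = 0.22456
step 6: Δp = -0.00154, p = 0.22301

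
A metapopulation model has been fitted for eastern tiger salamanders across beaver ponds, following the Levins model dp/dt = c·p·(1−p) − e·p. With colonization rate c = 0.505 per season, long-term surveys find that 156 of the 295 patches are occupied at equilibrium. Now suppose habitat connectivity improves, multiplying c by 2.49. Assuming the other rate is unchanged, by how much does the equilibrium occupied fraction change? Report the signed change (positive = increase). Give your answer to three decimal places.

Observed p* = 156/295 = 0.52881.
Balance c(1−p*) = e gives e = 0.505×(1 − 0.52881) = 0.23795.
New p* = 1 − e/c = 1 − 0.23795/1.25745 = 0.81077.
Δp* = 0.81077 − 0.52881 = +0.28196.

0.282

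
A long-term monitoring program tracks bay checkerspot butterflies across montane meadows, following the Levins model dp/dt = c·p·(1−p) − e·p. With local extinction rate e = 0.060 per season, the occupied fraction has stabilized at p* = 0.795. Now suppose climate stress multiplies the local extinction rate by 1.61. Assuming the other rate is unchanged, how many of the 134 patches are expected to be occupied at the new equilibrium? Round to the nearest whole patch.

Balance c(1−p*) = e gives c = e/(1 − 0.79500) = 0.060/0.20500 = 0.29268.
New p* = 1 − e/c = 1 − 0.09660/0.29268 = 0.66995.
Expected occupied = 134 × 0.66995 = 89.77 ≈ 90.

90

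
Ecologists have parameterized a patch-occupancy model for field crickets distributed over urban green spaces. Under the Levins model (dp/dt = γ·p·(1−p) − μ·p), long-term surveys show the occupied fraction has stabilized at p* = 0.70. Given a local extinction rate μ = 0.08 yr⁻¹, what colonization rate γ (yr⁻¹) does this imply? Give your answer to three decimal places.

0.267

At equilibrium γ(1−p*) = μ, so γ = μ/(1−p*).
γ = 0.08/(1 − 0.70) = 0.08/0.3000 = 0.2667.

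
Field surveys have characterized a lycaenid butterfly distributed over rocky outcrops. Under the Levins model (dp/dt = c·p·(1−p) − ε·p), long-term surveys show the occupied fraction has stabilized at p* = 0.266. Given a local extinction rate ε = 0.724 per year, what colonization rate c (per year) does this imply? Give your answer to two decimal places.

At equilibrium c(1−p*) = ε, so c = ε/(1−p*).
c = 0.724/(1 − 0.266) = 0.724/0.7340 = 0.9864.

0.99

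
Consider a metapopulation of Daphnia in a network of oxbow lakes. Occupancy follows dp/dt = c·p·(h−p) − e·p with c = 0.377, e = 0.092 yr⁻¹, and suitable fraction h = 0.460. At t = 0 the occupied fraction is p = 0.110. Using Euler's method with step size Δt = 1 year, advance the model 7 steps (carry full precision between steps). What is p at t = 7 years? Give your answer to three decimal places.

0.140

Update rule: p ← p + [c·p·(h−p) − e·p]·Δt with Δt = 1.
p: 0.11000 → 0.11439  (Δp = +0.00439)
p: 0.11439 → 0.11878  (Δp = +0.00438)
p: 0.11878 → 0.12313  (Δp = +0.00435)
p: 0.12313 → 0.12744  (Δp = +0.00431)
p: 0.12744 → 0.13169  (Δp = +0.00425)
p: 0.13169 → 0.13587  (Δp = +0.00418)
p: 0.13587 → 0.13998  (Δp = +0.00410)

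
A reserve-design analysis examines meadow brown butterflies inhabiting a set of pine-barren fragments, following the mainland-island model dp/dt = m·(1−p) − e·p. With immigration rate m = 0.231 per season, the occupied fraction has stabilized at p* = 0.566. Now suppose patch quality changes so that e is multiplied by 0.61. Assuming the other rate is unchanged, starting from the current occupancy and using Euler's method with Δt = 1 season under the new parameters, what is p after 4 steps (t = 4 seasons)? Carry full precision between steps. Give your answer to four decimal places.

0.6593

Balance m(1−p*) = e·p* gives e = m(1−p*)/p* = 0.231×0.43400/0.56600 = 0.17713.
Starting from p₀ = 0.56600; update p ← p + (dp/dt)·Δt with the new parameters.
step 1: Δp = +0.03910, p = 0.60510
step 2: Δp = +0.02584, p = 0.63094
step 3: Δp = +0.01708, p = 0.64802
step 4: Δp = +0.01129, p = 0.65931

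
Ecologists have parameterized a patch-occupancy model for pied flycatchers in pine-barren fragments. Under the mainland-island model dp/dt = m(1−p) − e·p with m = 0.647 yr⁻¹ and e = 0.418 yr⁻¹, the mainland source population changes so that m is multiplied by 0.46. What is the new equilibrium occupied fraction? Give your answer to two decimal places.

0.42

Before: p* = 0.647/(0.647+0.418) = 0.6075.
After: m = 0.29762, e = 0.418; p* = 0.29762/0.7156 = 0.4159.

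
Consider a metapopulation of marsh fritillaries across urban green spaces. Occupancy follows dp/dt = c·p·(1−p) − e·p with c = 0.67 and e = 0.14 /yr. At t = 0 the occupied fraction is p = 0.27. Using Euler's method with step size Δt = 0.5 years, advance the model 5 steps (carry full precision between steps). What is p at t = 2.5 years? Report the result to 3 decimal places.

Update rule: p ← p + [c·p·(1−p) − e·p]·Δt with Δt = 0.5.
  1  |  dp/dt·Δt = +0.047129  |  p_1 = 0.317129
  2  |  dp/dt·Δt = +0.050348  |  p_2 = 0.367476
  3  |  dp/dt·Δt = +0.052143  |  p_3 = 0.419620
  4  |  dp/dt·Δt = +0.052212  |  p_4 = 0.471832
  5  |  dp/dt·Δt = +0.050456  |  p_5 = 0.522288

0.522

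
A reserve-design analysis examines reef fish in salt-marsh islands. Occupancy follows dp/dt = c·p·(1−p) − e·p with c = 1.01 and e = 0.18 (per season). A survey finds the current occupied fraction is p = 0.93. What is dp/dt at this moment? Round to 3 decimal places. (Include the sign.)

Colonization term: c·p·(1−p) = 1.01×0.93×0.0700 = 0.06575.
Extinction term: e·p = 0.16740.
dp/dt = 0.06575 − 0.16740 = -0.10165.

-0.102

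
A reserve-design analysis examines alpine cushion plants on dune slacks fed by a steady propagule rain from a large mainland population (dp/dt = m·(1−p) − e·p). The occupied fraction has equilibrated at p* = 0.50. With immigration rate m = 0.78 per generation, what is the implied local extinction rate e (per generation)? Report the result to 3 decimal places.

At equilibrium m(1−p*) = e·p*, so e = m(1−p*)/p*.
e = 0.78 × 0.5000 / 0.50 = 0.7800.

0.780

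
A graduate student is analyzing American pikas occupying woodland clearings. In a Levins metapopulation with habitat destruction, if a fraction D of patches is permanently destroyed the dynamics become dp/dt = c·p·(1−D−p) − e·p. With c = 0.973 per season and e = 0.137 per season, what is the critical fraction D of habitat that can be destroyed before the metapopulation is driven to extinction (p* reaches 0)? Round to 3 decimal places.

0.859

The nontrivial equilibrium is p* = (1−D) − e/c; extinction occurs when this hits zero.
So D_crit = 1 − e/c = 1 − 0.137/0.973 = 1 − 0.1408 = 0.8592.
This equals the undisturbed p*, a classic result of Lande's extension.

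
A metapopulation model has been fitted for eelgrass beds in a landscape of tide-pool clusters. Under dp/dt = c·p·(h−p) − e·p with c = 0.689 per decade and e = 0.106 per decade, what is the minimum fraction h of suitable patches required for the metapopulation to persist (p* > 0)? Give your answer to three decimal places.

p* = h − e/c is positive only when h > e/c.
h_min = e/c = 0.106/0.689 = 0.1538.

0.154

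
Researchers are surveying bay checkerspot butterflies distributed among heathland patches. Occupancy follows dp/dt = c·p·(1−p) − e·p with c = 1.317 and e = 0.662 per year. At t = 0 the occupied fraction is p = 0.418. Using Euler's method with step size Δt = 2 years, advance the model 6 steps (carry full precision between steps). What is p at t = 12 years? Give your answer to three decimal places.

0.497

Update rule: p ← p + [c·p·(1−p) − e·p]·Δt with Δt = 2.
p: 0.41800 → 0.50536  (Δp = +0.08736)
p: 0.50536 → 0.49469  (Δp = -0.01067)
p: 0.49469 → 0.49815  (Δp = +0.00346)
p: 0.49815 → 0.49709  (Δp = -0.00106)
p: 0.49709 → 0.49742  (Δp = +0.00033)
p: 0.49742 → 0.49732  (Δp = -0.00010)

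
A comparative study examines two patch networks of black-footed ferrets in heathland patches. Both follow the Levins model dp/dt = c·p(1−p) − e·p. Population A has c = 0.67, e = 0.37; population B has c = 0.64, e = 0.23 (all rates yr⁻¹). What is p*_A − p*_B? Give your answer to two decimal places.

A: p*_A = 1 − 0.37/0.67 = 0.4478.
B: p*_B = 1 − 0.23/0.64 = 0.6406.
p*_A − p*_B = 0.4478 − 0.6406 = -0.1929.

-0.19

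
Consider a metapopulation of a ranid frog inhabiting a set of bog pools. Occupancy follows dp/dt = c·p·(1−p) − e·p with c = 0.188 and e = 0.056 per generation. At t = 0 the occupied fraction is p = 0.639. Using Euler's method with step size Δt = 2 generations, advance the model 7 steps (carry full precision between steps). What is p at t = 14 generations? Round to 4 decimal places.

0.6939

Update rule: p ← p + [c·p·(1−p) − e·p]·Δt with Δt = 2.
p: 0.63900 → 0.65417  (Δp = +0.01517)
p: 0.65417 → 0.66596  (Δp = +0.01180)
p: 0.66596 → 0.67502  (Δp = +0.00906)
p: 0.67502 → 0.68190  (Δp = +0.00688)
p: 0.68190 → 0.68709  (Δp = +0.00519)
p: 0.68709 → 0.69097  (Δp = +0.00389)
p: 0.69097 → 0.69387  (Δp = +0.00290)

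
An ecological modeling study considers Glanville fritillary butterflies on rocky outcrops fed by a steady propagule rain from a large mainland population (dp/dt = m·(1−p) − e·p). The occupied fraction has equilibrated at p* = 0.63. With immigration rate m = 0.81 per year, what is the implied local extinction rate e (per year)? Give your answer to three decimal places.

At equilibrium m(1−p*) = e·p*, so e = m(1−p*)/p*.
e = 0.81 × 0.3700 / 0.63 = 0.4757.

0.476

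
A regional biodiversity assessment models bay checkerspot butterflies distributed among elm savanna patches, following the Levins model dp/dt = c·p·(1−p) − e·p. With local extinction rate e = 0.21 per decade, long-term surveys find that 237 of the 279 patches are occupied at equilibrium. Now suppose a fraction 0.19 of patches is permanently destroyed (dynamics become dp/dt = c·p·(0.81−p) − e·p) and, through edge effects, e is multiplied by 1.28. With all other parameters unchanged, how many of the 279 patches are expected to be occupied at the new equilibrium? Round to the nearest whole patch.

172

Observed p* = 237/279 = 0.84946.
Balance c(1−p*) = e gives c = e/(1 − 0.84946) = 0.21/0.15054 = 1.39498.
New p* = 0.81 − e/c = 0.81 − 0.26880/1.39498 = 0.61731.
Expected occupied = 279 × 0.61731 = 172.23 ≈ 172.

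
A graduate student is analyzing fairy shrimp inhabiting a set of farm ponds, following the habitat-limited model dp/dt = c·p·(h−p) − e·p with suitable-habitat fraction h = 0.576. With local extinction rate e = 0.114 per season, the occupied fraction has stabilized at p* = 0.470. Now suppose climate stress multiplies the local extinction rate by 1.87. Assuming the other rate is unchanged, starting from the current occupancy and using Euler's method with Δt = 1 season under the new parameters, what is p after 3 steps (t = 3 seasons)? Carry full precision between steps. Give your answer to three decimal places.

Balance c(h−p*) = e gives c = e/(0.576 − 0.47000) = 0.114/0.10600 = 1.07547.
Starting from p₀ = 0.47000; update p ← p + (dp/dt)·Δt with the new parameters.
p: 0.47000 → 0.42339  (Δp = -0.04661)
p: 0.42339 → 0.40262  (Δp = -0.02077)
p: 0.40262 → 0.39186  (Δp = -0.01076)

0.392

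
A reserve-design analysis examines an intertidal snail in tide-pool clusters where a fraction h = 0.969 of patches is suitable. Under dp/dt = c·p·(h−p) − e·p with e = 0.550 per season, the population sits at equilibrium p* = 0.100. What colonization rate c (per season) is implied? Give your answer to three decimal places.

0.633

At equilibrium c(h−p*) = e, so c = e/(h−p*).
c = 0.550/(0.969 − 0.100) = 0.550/0.8690 = 0.6329.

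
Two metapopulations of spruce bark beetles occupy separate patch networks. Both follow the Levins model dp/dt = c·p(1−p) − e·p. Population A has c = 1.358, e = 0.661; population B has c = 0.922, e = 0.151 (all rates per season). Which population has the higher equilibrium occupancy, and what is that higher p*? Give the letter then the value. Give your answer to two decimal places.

B, 0.84

A: p*_A = 1 − 0.661/1.358 = 0.5133.
B: p*_B = 1 − 0.151/0.922 = 0.8362.
B is higher at 0.8362.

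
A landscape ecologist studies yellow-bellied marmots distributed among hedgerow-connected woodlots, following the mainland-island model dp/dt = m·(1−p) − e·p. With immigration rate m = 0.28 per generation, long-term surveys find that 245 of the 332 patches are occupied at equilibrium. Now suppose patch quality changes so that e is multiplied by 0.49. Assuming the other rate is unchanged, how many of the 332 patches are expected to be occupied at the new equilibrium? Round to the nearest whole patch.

Observed p* = 245/332 = 0.73795.
Balance m(1−p*) = e·p* gives e = m(1−p*)/p* = 0.28×0.26205/0.73795 = 0.09943.
New p* = m/(m+e) = 0.28000/(0.28000+0.04872) = 0.85179.
Expected occupied = 332 × 0.85179 = 282.79 ≈ 283.

283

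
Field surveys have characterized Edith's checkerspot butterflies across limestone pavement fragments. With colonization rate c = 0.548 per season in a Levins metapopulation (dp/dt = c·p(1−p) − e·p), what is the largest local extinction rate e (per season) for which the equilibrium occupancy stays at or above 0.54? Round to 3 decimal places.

1 − e/c ≥ 0.54 ⇒ e ≤ c(1 − 0.54) = 0.548 × 0.4600.
e_max = 0.2521.

0.252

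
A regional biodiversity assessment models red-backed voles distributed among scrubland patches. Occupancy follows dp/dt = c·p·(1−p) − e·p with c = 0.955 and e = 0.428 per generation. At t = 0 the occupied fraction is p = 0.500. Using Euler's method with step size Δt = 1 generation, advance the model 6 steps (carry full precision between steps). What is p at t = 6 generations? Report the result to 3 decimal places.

0.551

Update rule: p ← p + [c·p·(1−p) − e·p]·Δt with Δt = 1.
step 1: Δp = +0.02475, p = 0.52475
step 2: Δp = +0.01357, p = 0.53832
step 3: Δp = +0.00695, p = 0.54527
step 4: Δp = +0.00342, p = 0.54869
step 5: Δp = +0.00165, p = 0.55033
step 6: Δp = +0.00079, p = 0.55112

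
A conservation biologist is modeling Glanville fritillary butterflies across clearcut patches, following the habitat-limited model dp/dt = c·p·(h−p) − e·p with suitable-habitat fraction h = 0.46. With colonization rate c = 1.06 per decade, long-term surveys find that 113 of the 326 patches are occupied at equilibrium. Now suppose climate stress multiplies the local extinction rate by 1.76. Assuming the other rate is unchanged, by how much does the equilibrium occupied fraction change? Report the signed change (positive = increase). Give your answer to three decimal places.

Observed p* = 113/326 = 0.34663.
Balance c(h−p*) = e gives e = 1.06×(0.46 − 0.34663) = 0.12017.
New p* = 0.46 − e/c = 0.46 − 0.21150/1.06000 = 0.26047.
Δp* = 0.26047 − 0.34663 = -0.08616.

-0.086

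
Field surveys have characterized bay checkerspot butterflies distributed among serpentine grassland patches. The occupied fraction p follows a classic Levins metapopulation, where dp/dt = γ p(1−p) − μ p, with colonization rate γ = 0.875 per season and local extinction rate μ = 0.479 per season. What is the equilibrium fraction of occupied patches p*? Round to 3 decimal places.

0.453

At equilibrium, colonization balances extinction: γ·p*·(1−p*) = μ·p*.
So p* = 1 − μ/γ = 1 − 0.479/0.875 = 1 − 0.5474 = 0.4526.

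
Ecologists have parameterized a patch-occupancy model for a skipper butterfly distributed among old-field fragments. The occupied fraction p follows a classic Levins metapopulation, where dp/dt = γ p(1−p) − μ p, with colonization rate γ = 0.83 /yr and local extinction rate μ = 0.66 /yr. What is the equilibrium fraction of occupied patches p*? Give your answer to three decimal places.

0.205

Setting dp/dt = 0 and dividing through by p* gives γ·(1−p*) = μ.
So p* = 1 − μ/γ = 1 − 0.66/0.83 = 1 − 0.7952 = 0.2048.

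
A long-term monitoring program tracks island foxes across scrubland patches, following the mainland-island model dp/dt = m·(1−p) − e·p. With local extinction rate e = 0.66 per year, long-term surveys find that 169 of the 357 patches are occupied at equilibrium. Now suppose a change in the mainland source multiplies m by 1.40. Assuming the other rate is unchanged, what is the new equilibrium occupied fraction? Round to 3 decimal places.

0.557

Observed p* = 169/357 = 0.47339.
Balance m(1−p*) = e·p* gives m = e·p*/(1−p*) = 0.66×0.47339/0.52661 = 0.59330.
New p* = m/(m+e) = 0.83062/(0.83062+0.66000) = 0.55723.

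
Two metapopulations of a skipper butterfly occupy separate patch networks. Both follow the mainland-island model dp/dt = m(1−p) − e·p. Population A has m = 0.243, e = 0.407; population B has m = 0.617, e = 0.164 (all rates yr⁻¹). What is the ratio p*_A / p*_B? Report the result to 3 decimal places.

A: p*_A = m/(m+e) = 0.243/0.6500 = 0.3738.
B: p*_B = 0.617/0.7810 = 0.7900.
p*_A / p*_B = 0.3738/0.7900 = 0.4732.

0.473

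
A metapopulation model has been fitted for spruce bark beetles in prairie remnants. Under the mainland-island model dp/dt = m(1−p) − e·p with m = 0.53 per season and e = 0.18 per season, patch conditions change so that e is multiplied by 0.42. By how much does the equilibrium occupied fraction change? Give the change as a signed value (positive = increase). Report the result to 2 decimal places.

0.13

Before: p* = 0.53/(0.53+0.18) = 0.7465.
After: m = 0.53, e = 0.0756; p* = 0.53/0.6056 = 0.8752.
Δp* = 0.8752 − 0.7465 = +0.1287.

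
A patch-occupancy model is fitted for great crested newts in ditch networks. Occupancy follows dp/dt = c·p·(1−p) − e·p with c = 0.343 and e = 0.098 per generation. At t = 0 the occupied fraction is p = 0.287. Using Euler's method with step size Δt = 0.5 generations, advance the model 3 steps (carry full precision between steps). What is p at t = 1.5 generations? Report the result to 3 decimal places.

0.351

Update rule: p ← p + [c·p·(1−p) − e·p]·Δt with Δt = 0.5.
t = 0.5: p = 0.28700 + (+0.02103) = 0.30803
t = 1: p = 0.30803 + (+0.02146) = 0.32949
t = 1.5: p = 0.32949 + (+0.02174) = 0.35124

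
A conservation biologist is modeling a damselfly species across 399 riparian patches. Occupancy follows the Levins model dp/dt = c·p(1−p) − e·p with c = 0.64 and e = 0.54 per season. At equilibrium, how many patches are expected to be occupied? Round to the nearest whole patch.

p* = 1 − e/c = 1 − 0.54/0.64 = 0.1562.
Expected occupied patches = N × p* = 399 × 0.1562 = 62.34 ≈ 62.

62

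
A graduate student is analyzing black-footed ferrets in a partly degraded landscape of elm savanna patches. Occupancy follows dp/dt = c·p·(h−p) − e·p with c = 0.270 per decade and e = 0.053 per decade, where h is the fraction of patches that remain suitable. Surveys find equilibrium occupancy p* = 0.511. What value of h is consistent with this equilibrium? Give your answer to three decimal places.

0.707

At equilibrium c(h−p*) = e, so h = p* + e/c.
h = 0.511 + 0.053/0.270 = 0.511 + 0.1963 = 0.7073.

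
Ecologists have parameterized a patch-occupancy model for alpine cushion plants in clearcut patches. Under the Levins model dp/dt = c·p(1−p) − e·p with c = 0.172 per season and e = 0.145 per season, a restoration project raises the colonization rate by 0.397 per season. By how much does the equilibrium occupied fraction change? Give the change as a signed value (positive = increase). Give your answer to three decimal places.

Before: p* = 1 − 0.145/0.172 = 0.1570.
After the change, c = 0.569, e = 0.145, so p* = 1 − 0.145/0.569 = 0.7452.
Δp* = 0.7452 − 0.1570 = +0.5882.

0.588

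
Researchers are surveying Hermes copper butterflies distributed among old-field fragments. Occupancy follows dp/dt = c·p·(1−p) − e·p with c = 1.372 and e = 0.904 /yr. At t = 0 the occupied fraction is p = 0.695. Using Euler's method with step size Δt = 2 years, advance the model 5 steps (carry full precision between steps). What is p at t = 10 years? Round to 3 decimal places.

Update rule: p ← p + [c·p·(1−p) − e·p]·Δt with Δt = 2.
p: 0.69500 → 0.02010  (Δp = -0.67490)
p: 0.02010 → 0.03780  (Δp = +0.01770)
p: 0.03780 → 0.06927  (Δp = +0.03146)
p: 0.06927 → 0.12094  (Δp = +0.05167)
p: 0.12094 → 0.19400  (Δp = +0.07306)

0.194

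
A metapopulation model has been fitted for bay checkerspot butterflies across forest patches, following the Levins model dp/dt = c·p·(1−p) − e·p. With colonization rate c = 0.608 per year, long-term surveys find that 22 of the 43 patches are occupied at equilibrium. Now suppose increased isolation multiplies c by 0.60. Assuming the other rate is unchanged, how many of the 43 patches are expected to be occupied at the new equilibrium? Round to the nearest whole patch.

8

Observed p* = 22/43 = 0.51163.
Balance c(1−p*) = e gives e = 0.608×(1 − 0.51163) = 0.29693.
New p* = 1 − e/c = 1 − 0.29693/0.36480 = 0.18605.
Expected occupied = 43 × 0.18605 = 8.00 ≈ 8.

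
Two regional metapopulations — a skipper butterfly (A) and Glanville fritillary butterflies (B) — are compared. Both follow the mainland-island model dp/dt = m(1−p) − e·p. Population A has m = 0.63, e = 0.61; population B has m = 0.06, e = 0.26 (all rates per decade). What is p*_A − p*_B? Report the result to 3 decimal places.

A: p*_A = m/(m+e) = 0.63/1.2400 = 0.5081.
B: p*_B = 0.06/0.3200 = 0.1875.
p*_A − p*_B = 0.5081 − 0.1875 = 0.3206.

0.321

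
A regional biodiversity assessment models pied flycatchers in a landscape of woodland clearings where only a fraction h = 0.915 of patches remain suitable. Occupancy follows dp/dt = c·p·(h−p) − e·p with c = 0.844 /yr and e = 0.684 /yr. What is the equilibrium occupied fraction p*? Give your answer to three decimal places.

0.105

Setting dp/dt = 0 and dividing by p* gives c·(h−p*) = e.
So p* = h − e/c = 0.915 − 0.684/0.844 = 0.915 − 0.8104 = 0.1046.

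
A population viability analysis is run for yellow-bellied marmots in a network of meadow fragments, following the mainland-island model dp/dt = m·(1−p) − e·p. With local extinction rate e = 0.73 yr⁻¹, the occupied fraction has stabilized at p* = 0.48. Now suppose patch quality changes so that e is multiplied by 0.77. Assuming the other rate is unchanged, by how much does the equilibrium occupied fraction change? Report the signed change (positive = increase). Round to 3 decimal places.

0.065

Balance m(1−p*) = e·p* gives m = e·p*/(1−p*) = 0.73×0.48000/0.52000 = 0.67385.
New p* = m/(m+e) = 0.67385/(0.67385+0.56210) = 0.54521.
Δp* = 0.54521 − 0.48000 = +0.06521.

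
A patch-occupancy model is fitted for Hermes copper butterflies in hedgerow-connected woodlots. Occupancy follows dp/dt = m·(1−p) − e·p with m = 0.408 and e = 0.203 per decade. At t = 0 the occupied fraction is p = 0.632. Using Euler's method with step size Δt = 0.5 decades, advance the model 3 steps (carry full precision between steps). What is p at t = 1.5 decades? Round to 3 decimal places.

Update rule: p ← p + [m·(1−p) − e·p]·Δt with Δt = 0.5.
step 1: Δp = +0.01092, p = 0.64292
step 2: Δp = +0.00759, p = 0.65051
step 3: Δp = +0.00527, p = 0.65578

0.656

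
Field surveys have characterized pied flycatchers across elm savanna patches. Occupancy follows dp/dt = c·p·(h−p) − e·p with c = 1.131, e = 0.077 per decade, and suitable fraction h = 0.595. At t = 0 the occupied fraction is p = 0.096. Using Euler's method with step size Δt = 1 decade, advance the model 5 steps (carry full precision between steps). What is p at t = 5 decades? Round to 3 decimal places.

Update rule: p ← p + [c·p·(h−p) − e·p]·Δt with Δt = 1.
t = 1: p = 0.09600 + (+0.04679) = 0.14279
t = 2: p = 0.14279 + (+0.06203) = 0.20482
t = 3: p = 0.20482 + (+0.07461) = 0.27944
t = 4: p = 0.27944 + (+0.07821) = 0.35765
t = 5: p = 0.35765 + (+0.06847) = 0.42612

0.426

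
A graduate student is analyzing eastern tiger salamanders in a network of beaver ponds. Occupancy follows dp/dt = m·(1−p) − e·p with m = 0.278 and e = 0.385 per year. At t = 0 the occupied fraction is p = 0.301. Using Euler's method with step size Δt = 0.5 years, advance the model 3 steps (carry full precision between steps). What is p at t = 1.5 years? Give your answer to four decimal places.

Update rule: p ← p + [m·(1−p) − e·p]·Δt with Δt = 0.5.
step 1: Δp = +0.03922, p = 0.34022
step 2: Δp = +0.02622, p = 0.36644
step 3: Δp = +0.01753, p = 0.38396

0.3840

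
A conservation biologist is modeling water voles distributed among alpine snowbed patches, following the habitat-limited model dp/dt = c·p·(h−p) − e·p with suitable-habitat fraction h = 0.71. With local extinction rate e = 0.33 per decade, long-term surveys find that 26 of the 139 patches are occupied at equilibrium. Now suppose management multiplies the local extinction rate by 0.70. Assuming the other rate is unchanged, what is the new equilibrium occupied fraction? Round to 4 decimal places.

Observed p* = 26/139 = 0.18705.
Balance c(h−p*) = e gives c = e/(0.71 − 0.18705) = 0.33/0.52295 = 0.63104.
New p* = 0.71 − e/c = 0.71 − 0.23100/0.63104 = 0.34394.

0.3439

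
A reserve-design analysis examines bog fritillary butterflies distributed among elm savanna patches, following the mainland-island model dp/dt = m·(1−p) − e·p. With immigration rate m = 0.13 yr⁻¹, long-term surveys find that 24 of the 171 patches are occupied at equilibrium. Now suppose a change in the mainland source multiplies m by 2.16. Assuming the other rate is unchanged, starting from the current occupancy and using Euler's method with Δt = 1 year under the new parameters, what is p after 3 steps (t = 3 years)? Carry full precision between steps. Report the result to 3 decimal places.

Observed p* = 24/171 = 0.14035.
Balance m(1−p*) = e·p* gives e = m(1−p*)/p* = 0.13×0.85965/0.14035 = 0.79625.
Starting from p₀ = 0.14035; update p ← p + (dp/dt)·Δt with the new parameters.
t = 1: p = 0.14035 + (+0.12964) = 0.26999
t = 2: p = 0.26999 + (-0.00999) = 0.26000
t = 3: p = 0.26000 + (+0.00077) = 0.26077

0.261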